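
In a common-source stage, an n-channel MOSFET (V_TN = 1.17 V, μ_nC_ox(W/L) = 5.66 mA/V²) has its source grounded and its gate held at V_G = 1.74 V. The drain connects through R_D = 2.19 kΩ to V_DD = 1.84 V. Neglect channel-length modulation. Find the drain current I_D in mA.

I_D = 0.705 mA

V_GS = V_G = 1.74 V, so V_ov = 1.74 − 1.17 = 0.57 V.
Assume saturation: I_D = ½ k_n V_ov² = 0.5 × 5.66 × 0.57² = 0.919 mA, giving V_DS = V_DD − I_D R_D = 1.84 − 0.919 × 2.19 = -0.174 V.
But -0.174 V < V_ov = 0.57 V, so the device is actually in triode.
In triode I_D = k_n[V_ov V_DS − ½ V_DS²] and I_D = (V_DD − V_DS)/R_D. Equating: 6.2 V_DS² − 8.065 V_DS + 1.84 = 0, giving V_DS = 0.295 V (the root below V_ov).
I_D = (1.84 − 0.295) / 2.19 = 0.705 mA.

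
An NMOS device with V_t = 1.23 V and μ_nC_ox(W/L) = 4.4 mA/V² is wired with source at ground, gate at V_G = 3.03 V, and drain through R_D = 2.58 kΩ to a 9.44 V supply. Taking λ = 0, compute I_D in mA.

V_GS = V_G = 3.03 V, so V_ov = 3.03 − 1.23 = 1.8 V.
Assume saturation: I_D = ½ k_n V_ov² = 0.5 × 4.4 × 1.8² = 7.13 mA, giving V_DS = V_DD − I_D R_D = 9.44 − 7.13 × 2.58 = -8.95 V.
But -8.95 V < V_ov = 1.8 V, so the device is actually in triode.
In triode I_D = k_n[V_ov V_DS − ½ V_DS²] and I_D = (V_DD − V_DS)/R_D. Equating: 5.68 V_DS² − 21.43 V_DS + 9.44 = 0, giving V_DS = 0.509 V (the root below V_ov).
I_D = (9.44 − 0.509) / 2.58 = 3.46 mA.

I_D = 3.46 mA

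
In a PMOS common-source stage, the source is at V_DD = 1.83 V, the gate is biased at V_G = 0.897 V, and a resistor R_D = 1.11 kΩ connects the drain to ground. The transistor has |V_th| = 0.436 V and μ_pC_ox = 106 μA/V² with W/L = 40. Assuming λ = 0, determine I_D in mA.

V_SG = V_DD − V_G = 1.83 − 0.897 = 0.933 V, so V_ov = 0.933 − 0.436 = 0.497 V.
k_p = μ_pC_ox · (W/L) = 4.24 mA/V².
Assume saturation: I_D = ½ k_p V_ov² = 0.5 × 4.24 × 0.497² = 0.524 mA, giving V_SD = V_DD − I_D R_D = 1.83 − 0.524 × 1.11 = 1.25 V.
V_SD = 1.25 V ≥ V_ov = 0.497 V, confirming saturation.

I_D = 0.524 mA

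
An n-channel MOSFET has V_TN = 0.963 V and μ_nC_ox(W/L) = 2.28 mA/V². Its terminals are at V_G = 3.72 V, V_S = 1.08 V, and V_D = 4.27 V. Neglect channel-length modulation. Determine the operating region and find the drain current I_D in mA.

Saturation; I_D = 3.21 mA

V_GS = V_G − V_S = 3.72 − 1.08 = 2.64 V; V_DS = V_D − V_S = 4.27 − 1.08 = 3.19 V.
V_ov = V_GS − V_TN = 2.64 − 0.963 = 1.68 V.
Since V_DS = 3.19 V ≥ V_ov = 1.68 V, the device is in saturation.
I_D = ½ k_n V_ov² = 0.5 × 2.28 × 1.68² = 3.21 mA.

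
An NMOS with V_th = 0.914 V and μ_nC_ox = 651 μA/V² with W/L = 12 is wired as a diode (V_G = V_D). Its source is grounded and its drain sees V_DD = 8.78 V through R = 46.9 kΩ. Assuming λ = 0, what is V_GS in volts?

V_GS = 1.12 V

With gate tied to drain, V_GS = V_DS ≥ V_GS − V_th, so the device is in saturation.
k_n = μ_nC_ox · (W/L) = 7.812 mA/V².
KCL at the drain: ½ k_n (V_GS − V_th)² = (V_DD − V_GS)/R.
Let x = V_GS − 0.914. Then 183 x² + x − 7.866 = 0, giving x = 0.205 V (positive root), so V_GS = 1.12 V.
I_D = (V_DD − V_GS)/R = (8.78 − 1.12) / 46.9 = 0.163 mA.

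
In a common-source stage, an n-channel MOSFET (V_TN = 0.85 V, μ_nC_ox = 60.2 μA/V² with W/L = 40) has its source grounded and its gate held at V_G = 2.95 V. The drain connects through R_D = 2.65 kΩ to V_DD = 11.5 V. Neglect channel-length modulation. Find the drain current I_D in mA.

I_D = 3.95 mA

V_GS = V_G = 2.95 V, so V_ov = 2.95 − 0.85 = 2.1 V.
k_n = μ_nC_ox · (W/L) = 2.408 mA/V².
Assume saturation: I_D = ½ k_n V_ov² = 0.5 × 2.408 × 2.1² = 5.31 mA, giving V_DS = V_DD − I_D R_D = 11.5 − 5.31 × 2.65 = -2.57 V.
But -2.57 V < V_ov = 2.1 V, so the device is actually in triode.
In triode I_D = k_n[V_ov V_DS − ½ V_DS²] and I_D = (V_DD − V_DS)/R_D. Equating: 3.19 V_DS² − 14.4 V_DS + 11.5 = 0, giving V_DS = 1.04 V (the root below V_ov).
I_D = (11.5 − 1.04) / 2.65 = 3.95 mA.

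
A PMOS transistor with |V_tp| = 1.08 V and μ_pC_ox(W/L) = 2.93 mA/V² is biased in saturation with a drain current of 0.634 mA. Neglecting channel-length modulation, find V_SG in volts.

In saturation I_D = ½ k_p (V_SG − |V_tp|)², so V_SG − |V_tp| = √(2 I_D / k_p) = √(2 × 0.634 / 2.93) = 0.658 V.
V_SG = 1.08 + 0.658 = 1.74 V.

V_SG = 1.74 V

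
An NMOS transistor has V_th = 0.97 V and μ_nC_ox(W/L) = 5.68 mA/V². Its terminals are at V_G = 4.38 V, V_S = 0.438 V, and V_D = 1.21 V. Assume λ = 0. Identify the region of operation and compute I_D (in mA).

Triode; I_D = 11.3 mA

V_GS = V_G − V_S = 4.38 − 0.438 = 3.94 V; V_DS = V_D − V_S = 1.21 − 0.438 = 0.772 V.
V_ov = V_GS − V_th = 3.94 − 0.97 = 2.97 V.
Since V_DS = 0.772 V < V_ov = 2.97 V, the device is in the triode region.
I_D = k_n [V_ov · V_DS − ½ V_DS²] = 5.68 × [2.97 × 0.772 − 0.5 × 0.772²] = 11.3 mA.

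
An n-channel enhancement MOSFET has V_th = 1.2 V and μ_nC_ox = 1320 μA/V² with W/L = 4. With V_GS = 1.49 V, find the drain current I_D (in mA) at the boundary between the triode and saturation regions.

At the boundary V_DS = V_ov = V_GS − V_th = 1.49 − 1.2 = 0.29 V.
k_n = μ_nC_ox · (W/L) = 5.28 mA/V².
I_D = ½ k_n V_ov² = 0.5 × 5.28 × 0.29² = 0.222 mA.

I_D = 0.222 mA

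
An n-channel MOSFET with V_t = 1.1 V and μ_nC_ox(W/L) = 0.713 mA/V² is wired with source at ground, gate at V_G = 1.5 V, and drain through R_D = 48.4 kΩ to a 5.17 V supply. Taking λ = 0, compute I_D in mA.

I_D = 0.0570 mA

V_GS = V_G = 1.5 V, so V_ov = 1.5 − 1.1 = 0.4 V.
Assume saturation: I_D = ½ k_n V_ov² = 0.5 × 0.713 × 0.4² = 0.057 mA, giving V_DS = V_DD − I_D R_D = 5.17 − 0.057 × 48.4 = 2.41 V.
V_DS = 2.41 V ≥ V_ov = 0.4 V, confirming saturation.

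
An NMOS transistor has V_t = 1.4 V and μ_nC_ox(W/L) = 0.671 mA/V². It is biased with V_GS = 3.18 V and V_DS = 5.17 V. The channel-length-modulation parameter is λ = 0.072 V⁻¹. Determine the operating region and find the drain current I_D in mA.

Saturation; I_D = 1.46 mA

V_ov = V_GS − V_t = 3.18 − 1.4 = 1.78 V.
Since V_DS = 5.17 V ≥ V_ov = 1.78 V, the device is in saturation.
I_D = ½ k_n V_ov² (1 + λ V_DS) = 0.5 × 0.671 × 1.78² × (1 + 0.072 × 5.17) = 1.46 mA.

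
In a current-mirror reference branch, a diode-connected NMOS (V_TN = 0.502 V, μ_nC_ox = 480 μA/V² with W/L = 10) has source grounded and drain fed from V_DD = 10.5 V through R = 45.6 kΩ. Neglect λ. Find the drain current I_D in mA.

I_D = 0.213 mA

With gate tied to drain, V_GS = V_DS ≥ V_GS − V_TN, so the device is in saturation.
k_n = μ_nC_ox · (W/L) = 4.8 mA/V².
KCL at the drain: ½ k_n (V_GS − V_TN)² = (V_DD − V_GS)/R.
Let x = V_GS − 0.502. Then 109 x² + x − 9.998 = 0, giving x = 0.298 V (positive root), so V_GS = 0.8 V.
I_D = (V_DD − V_GS)/R = (10.5 − 0.8) / 45.6 = 0.213 mA.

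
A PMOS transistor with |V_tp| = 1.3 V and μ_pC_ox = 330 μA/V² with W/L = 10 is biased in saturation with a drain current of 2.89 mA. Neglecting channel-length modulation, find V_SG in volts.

V_SG = 2.62 V

k_p = μ_pC_ox · (W/L) = 3.3 mA/V².
In saturation I_D = ½ k_p (V_SG − |V_tp|)², so V_SG − |V_tp| = √(2 I_D / k_p) = √(2 × 2.89 / 3.3) = 1.32 V.
V_SG = 1.3 + 1.32 = 2.62 V.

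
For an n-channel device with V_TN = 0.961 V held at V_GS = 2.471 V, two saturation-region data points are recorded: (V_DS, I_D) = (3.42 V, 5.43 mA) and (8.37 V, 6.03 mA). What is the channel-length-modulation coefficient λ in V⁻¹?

λ = 0.0242 V⁻¹

With V_GS fixed, I_D ∝ (1 + λ V_DS) in saturation, so I_D2/I_D1 = (1 + λ V_DS2)/(1 + λ V_DS1).
6.03/5.43 = 1.11 = (1 + 8.37 λ)/(1 + 3.42 λ).
Solving: λ (I_D1 V_DS2 − I_D2 V_DS1) = I_D2 − I_D1, so λ = (6.03 − 5.43) / (5.43 × 8.37 − 6.03 × 3.42) = 0.6 / 24.8 = 0.0242 V⁻¹.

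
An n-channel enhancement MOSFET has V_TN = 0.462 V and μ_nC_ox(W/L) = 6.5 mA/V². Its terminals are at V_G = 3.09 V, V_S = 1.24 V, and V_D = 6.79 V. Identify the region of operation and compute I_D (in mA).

V_GS = V_G − V_S = 3.09 − 1.24 = 1.85 V; V_DS = V_D − V_S = 6.79 − 1.24 = 5.55 V.
V_ov = V_GS − V_TN = 1.85 − 0.462 = 1.39 V.
Since V_DS = 5.55 V ≥ V_ov = 1.39 V, the device is in saturation.
I_D = ½ k_n V_ov² = 0.5 × 6.5 × 1.39² = 6.26 mA.

Saturation; I_D = 6.26 mA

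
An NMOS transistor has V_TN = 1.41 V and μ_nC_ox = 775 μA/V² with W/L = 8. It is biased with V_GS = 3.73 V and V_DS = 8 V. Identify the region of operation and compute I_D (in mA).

Saturation; I_D = 16.7 mA

k_n = μ_nC_ox · (W/L) = 6.2 mA/V².
V_ov = V_GS − V_TN = 3.73 − 1.41 = 2.32 V.
Since V_DS = 8 V ≥ V_ov = 2.32 V, the device is in saturation.
I_D = ½ k_n V_ov² = 0.5 × 6.2 × 2.32² = 16.7 mA.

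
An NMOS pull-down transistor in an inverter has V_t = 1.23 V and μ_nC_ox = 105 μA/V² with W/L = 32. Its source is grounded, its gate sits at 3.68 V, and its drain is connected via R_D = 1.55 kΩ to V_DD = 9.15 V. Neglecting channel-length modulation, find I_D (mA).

I_D = 5.40 mA

V_GS = V_G = 3.68 V, so V_ov = 3.68 − 1.23 = 2.45 V.
k_n = μ_nC_ox · (W/L) = 3.36 mA/V².
Assume saturation: I_D = ½ k_n V_ov² = 0.5 × 3.36 × 2.45² = 10.1 mA, giving V_DS = V_DD − I_D R_D = 9.15 − 10.1 × 1.55 = -6.48 V.
But -6.48 V < V_ov = 2.45 V, so the device is actually in triode.
In triode I_D = k_n[V_ov V_DS − ½ V_DS²] and I_D = (V_DD − V_DS)/R_D. Equating: 2.6 V_DS² − 13.76 V_DS + 9.15 = 0, giving V_DS = 0.78 V (the root below V_ov).
I_D = (9.15 − 0.78) / 1.55 = 5.4 mA.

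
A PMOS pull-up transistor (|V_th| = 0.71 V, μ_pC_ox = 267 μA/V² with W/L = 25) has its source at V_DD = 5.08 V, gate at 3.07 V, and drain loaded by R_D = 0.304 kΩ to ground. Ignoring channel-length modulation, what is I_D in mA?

I_D = 5.64 mA

V_SG = V_DD − V_G = 5.08 − 3.07 = 2.01 V, so V_ov = 2.01 − 0.71 = 1.3 V.
k_p = μ_pC_ox · (W/L) = 6.675 mA/V².
Assume saturation: I_D = ½ k_p V_ov² = 0.5 × 6.675 × 1.3² = 5.64 mA, giving V_SD = V_DD − I_D R_D = 5.08 − 5.64 × 0.304 = 3.37 V.
V_SD = 3.37 V ≥ V_ov = 1.3 V, confirming saturation.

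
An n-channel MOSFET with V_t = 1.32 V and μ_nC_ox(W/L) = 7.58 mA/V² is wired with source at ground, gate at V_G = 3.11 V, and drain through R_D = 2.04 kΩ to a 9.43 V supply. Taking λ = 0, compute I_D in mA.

V_GS = V_G = 3.11 V, so V_ov = 3.11 − 1.32 = 1.79 V.
Assume saturation: I_D = ½ k_n V_ov² = 0.5 × 7.58 × 1.79² = 12.1 mA, giving V_DS = V_DD − I_D R_D = 9.43 − 12.1 × 2.04 = -15.3 V.
But -15.3 V < V_ov = 1.79 V, so the device is actually in triode.
In triode I_D = k_n[V_ov V_DS − ½ V_DS²] and I_D = (V_DD − V_DS)/R_D. Equating: 7.73 V_DS² − 28.68 V_DS + 9.43 = 0, giving V_DS = 0.365 V (the root below V_ov).
I_D = (9.43 − 0.365) / 2.04 = 4.44 mA.

I_D = 4.44 mA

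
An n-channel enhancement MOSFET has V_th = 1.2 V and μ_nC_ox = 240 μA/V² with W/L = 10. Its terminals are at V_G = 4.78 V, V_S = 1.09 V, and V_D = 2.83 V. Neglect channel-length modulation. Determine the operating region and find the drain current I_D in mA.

Triode; I_D = 6.77 mA

V_GS = V_G − V_S = 4.78 − 1.09 = 3.69 V; V_DS = V_D − V_S = 2.83 − 1.09 = 1.74 V.
k_n = μ_nC_ox · (W/L) = 2.4 mA/V².
V_ov = V_GS − V_th = 3.69 − 1.2 = 2.49 V.
Since V_DS = 1.74 V < V_ov = 2.49 V, the device is in the triode region.
I_D = k_n [V_ov · V_DS − ½ V_DS²] = 2.4 × [2.49 × 1.74 − 0.5 × 1.74²] = 6.77 mA.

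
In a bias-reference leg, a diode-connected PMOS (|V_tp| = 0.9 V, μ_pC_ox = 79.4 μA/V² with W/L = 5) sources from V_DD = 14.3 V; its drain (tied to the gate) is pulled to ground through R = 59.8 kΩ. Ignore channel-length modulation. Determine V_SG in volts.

With gate tied to drain, V_SG = V_SD ≥ V_SG − |V_tp|, so the device is in saturation.
k_p = μ_pC_ox · (W/L) = 0.397 mA/V².
KCL at the drain: ½ k_p (V_SG − |V_tp|)² = (V_DD − V_SG)/R.
Let x = V_SG − 0.9. Then 11.9 x² + x − 13.4 = 0, giving x = 1.02 V (positive root), so V_SG = 1.92 V.
I_D = (V_DD − V_SG)/R = (14.3 − 1.92) / 59.8 = 0.207 mA.

V_SG = 1.92 V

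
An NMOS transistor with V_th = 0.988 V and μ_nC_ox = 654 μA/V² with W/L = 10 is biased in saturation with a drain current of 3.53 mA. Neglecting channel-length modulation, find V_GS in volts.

V_GS = 2.03 V

k_n = μ_nC_ox · (W/L) = 6.54 mA/V².
In saturation I_D = ½ k_n (V_GS − V_th)², so V_GS − V_th = √(2 I_D / k_n) = √(2 × 3.53 / 6.54) = 1.04 V.
V_GS = 0.988 + 1.04 = 2.03 V.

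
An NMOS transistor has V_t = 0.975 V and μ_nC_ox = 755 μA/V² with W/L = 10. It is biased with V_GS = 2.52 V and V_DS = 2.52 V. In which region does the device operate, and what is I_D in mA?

Saturation; I_D = 9.01 mA

k_n = μ_nC_ox · (W/L) = 7.55 mA/V².
V_ov = V_GS − V_t = 2.52 − 0.975 = 1.54 V.
Since V_DS = 2.52 V ≥ V_ov = 1.54 V, the device is in saturation.
I_D = ½ k_n V_ov² = 0.5 × 7.55 × 1.54² = 9.01 mA.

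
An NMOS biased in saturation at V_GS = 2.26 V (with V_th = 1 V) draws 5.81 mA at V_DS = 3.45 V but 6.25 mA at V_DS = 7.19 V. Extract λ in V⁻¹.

With V_GS fixed, I_D ∝ (1 + λ V_DS) in saturation, so I_D2/I_D1 = (1 + λ V_DS2)/(1 + λ V_DS1).
6.25/5.81 = 1.076 = (1 + 7.19 λ)/(1 + 3.45 λ).
Solving: λ (I_D1 V_DS2 − I_D2 V_DS1) = I_D2 − I_D1, so λ = (6.25 − 5.81) / (5.81 × 7.19 − 6.25 × 3.45) = 0.44 / 20.2 = 0.0218 V⁻¹.

λ = 0.0218 V⁻¹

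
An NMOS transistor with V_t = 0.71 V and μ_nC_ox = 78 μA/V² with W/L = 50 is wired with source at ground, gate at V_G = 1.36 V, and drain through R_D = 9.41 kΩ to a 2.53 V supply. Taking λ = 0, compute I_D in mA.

V_GS = V_G = 1.36 V, so V_ov = 1.36 − 0.71 = 0.65 V.
k_n = μ_nC_ox · (W/L) = 3.9 mA/V².
Assume saturation: I_D = ½ k_n V_ov² = 0.5 × 3.9 × 0.65² = 0.824 mA, giving V_DS = V_DD − I_D R_D = 2.53 − 0.824 × 9.41 = -5.22 V.
But -5.22 V < V_ov = 0.65 V, so the device is actually in triode.
In triode I_D = k_n[V_ov V_DS − ½ V_DS²] and I_D = (V_DD − V_DS)/R_D. Equating: 18.3 V_DS² − 24.85 V_DS + 2.53 = 0, giving V_DS = 0.111 V (the root below V_ov).
I_D = (2.53 − 0.111) / 9.41 = 0.257 mA.

I_D = 0.257 mA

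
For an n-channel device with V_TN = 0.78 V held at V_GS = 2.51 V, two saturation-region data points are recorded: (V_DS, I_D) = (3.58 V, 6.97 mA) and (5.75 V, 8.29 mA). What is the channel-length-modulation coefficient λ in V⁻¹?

With V_GS fixed, I_D ∝ (1 + λ V_DS) in saturation, so I_D2/I_D1 = (1 + λ V_DS2)/(1 + λ V_DS1).
8.29/6.97 = 1.189 = (1 + 5.75 λ)/(1 + 3.58 λ).
Solving: λ (I_D1 V_DS2 − I_D2 V_DS1) = I_D2 − I_D1, so λ = (8.29 − 6.97) / (6.97 × 5.75 − 8.29 × 3.58) = 1.32 / 10.4 = 0.127 V⁻¹.

λ = 0.127 V⁻¹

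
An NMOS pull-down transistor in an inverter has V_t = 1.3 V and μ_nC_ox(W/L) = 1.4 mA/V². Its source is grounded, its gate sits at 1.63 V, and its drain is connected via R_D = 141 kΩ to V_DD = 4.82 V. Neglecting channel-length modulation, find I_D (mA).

I_D = 0.0336 mA

V_GS = V_G = 1.63 V, so V_ov = 1.63 − 1.3 = 0.33 V.
Assume saturation: I_D = ½ k_n V_ov² = 0.5 × 1.4 × 0.33² = 0.0762 mA, giving V_DS = V_DD − I_D R_D = 4.82 − 0.0762 × 141 = -5.93 V.
But -5.93 V < V_ov = 0.33 V, so the device is actually in triode.
In triode I_D = k_n[V_ov V_DS − ½ V_DS²] and I_D = (V_DD − V_DS)/R_D. Equating: 98.7 V_DS² − 66.14 V_DS + 4.82 = 0, giving V_DS = 0.0832 V (the root below V_ov).
I_D = (4.82 − 0.0832) / 141 = 0.0336 mA.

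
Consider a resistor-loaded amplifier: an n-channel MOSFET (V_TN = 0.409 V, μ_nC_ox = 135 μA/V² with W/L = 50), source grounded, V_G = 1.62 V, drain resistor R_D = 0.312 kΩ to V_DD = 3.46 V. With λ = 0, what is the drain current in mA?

V_GS = V_G = 1.62 V, so V_ov = 1.62 − 0.409 = 1.21 V.
k_n = μ_nC_ox · (W/L) = 6.75 mA/V².
Assume saturation: I_D = ½ k_n V_ov² = 0.5 × 6.75 × 1.21² = 4.95 mA, giving V_DS = V_DD − I_D R_D = 3.46 − 4.95 × 0.312 = 1.92 V.
V_DS = 1.92 V ≥ V_ov = 1.21 V, confirming saturation.

I_D = 4.95 mA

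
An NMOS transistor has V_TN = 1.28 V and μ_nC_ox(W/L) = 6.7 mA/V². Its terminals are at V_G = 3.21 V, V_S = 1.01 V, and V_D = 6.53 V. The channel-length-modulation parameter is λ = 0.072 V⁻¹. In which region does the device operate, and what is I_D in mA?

V_GS = V_G − V_S = 3.21 − 1.01 = 2.2 V; V_DS = V_D − V_S = 6.53 − 1.01 = 5.52 V.
V_ov = V_GS − V_TN = 2.2 − 1.28 = 0.92 V.
Since V_DS = 5.52 V ≥ V_ov = 0.92 V, the device is in saturation.
I_D = ½ k_n V_ov² (1 + λ V_DS) = 0.5 × 6.7 × 0.92² × (1 + 0.072 × 5.52) = 3.96 mA.

Saturation; I_D = 3.96 mA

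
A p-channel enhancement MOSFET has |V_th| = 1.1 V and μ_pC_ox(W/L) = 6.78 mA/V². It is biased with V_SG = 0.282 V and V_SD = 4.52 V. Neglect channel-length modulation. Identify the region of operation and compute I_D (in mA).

Cutoff; I_D = 0 mA

V_SG = 0.282 V < |V_th| = 1.1 V, so the transistor is in cutoff.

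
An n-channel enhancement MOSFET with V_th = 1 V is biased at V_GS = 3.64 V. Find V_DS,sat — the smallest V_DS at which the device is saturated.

The boundary between triode and saturation is V_DS = V_GS − V_th = V_ov.
V_ov = 3.64 − 1 = 2.64 V.

V_DS,sat = 2.64 V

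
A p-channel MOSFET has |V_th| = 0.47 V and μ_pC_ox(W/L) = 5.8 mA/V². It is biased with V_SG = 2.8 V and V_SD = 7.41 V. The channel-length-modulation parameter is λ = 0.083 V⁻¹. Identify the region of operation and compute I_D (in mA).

Saturation; I_D = 25.4 mA

V_ov = V_SG − |V_th| = 2.8 − 0.47 = 2.33 V.
Since V_SD = 7.41 V ≥ V_ov = 2.33 V, the device is in saturation.
I_D = ½ k_p V_ov² (1 + λ V_SD) = 0.5 × 5.8 × 2.33² × (1 + 0.083 × 7.41) = 25.4 mA.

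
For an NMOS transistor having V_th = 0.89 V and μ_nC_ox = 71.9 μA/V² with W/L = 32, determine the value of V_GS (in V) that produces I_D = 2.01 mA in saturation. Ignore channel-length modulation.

k_n = μ_nC_ox · (W/L) = 2.301 mA/V².
In saturation I_D = ½ k_n (V_GS − V_th)², so V_GS − V_th = √(2 I_D / k_n) = √(2 × 2.01 / 2.301) = 1.32 V.
V_GS = 0.89 + 1.32 = 2.21 V.

V_GS = 2.21 V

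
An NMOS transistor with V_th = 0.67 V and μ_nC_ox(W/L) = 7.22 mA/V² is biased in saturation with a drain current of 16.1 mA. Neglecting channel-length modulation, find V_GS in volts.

V_GS = 2.78 V

In saturation I_D = ½ k_n (V_GS − V_th)², so V_GS − V_th = √(2 I_D / k_n) = √(2 × 16.1 / 7.22) = 2.11 V.
V_GS = 0.67 + 2.11 = 2.78 V.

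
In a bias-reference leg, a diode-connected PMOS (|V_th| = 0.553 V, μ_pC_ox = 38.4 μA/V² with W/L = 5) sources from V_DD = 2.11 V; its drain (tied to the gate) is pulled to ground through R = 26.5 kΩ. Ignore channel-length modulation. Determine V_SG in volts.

With gate tied to drain, V_SG = V_SD ≥ V_SG − |V_th|, so the device is in saturation.
k_p = μ_pC_ox · (W/L) = 0.192 mA/V².
KCL at the drain: ½ k_p (V_SG − |V_th|)² = (V_DD − V_SG)/R.
Let x = V_SG − 0.553. Then 2.54 x² + x − 1.557 = 0, giving x = 0.61 V (positive root), so V_SG = 1.16 V.
I_D = (V_DD − V_SG)/R = (2.11 − 1.16) / 26.5 = 0.0357 mA.

V_SG = 1.16 V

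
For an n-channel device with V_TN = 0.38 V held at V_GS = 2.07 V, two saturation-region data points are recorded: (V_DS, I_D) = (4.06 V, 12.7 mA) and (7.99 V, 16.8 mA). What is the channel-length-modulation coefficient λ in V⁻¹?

λ = 0.123 V⁻¹

With V_GS fixed, I_D ∝ (1 + λ V_DS) in saturation, so I_D2/I_D1 = (1 + λ V_DS2)/(1 + λ V_DS1).
16.8/12.7 = 1.323 = (1 + 7.99 λ)/(1 + 4.06 λ).
Solving: λ (I_D1 V_DS2 − I_D2 V_DS1) = I_D2 − I_D1, so λ = (16.8 − 12.7) / (12.7 × 7.99 − 16.8 × 4.06) = 4.1 / 33.3 = 0.123 V⁻¹.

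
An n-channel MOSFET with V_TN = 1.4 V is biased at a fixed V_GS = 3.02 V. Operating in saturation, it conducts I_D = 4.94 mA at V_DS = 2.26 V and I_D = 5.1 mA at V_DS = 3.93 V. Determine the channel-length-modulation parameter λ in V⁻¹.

With V_GS fixed, I_D ∝ (1 + λ V_DS) in saturation, so I_D2/I_D1 = (1 + λ V_DS2)/(1 + λ V_DS1).
5.1/4.94 = 1.032 = (1 + 3.93 λ)/(1 + 2.26 λ).
Solving: λ (I_D1 V_DS2 − I_D2 V_DS1) = I_D2 − I_D1, so λ = (5.1 − 4.94) / (4.94 × 3.93 − 5.1 × 2.26) = 0.16 / 7.89 = 0.0203 V⁻¹.

λ = 0.0203 V⁻¹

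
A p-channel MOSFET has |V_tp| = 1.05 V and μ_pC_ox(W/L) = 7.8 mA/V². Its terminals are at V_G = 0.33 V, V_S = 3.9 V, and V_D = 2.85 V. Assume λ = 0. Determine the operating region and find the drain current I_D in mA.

Triode; I_D = 16.3 mA

V_SG = V_S − V_G = 3.9 − 0.33 = 3.57 V; V_SD = V_S − V_D = 3.9 − 2.85 = 1.05 V.
V_ov = V_SG − |V_tp| = 3.57 − 1.05 = 2.52 V.
Since V_SD = 1.05 V < V_ov = 2.52 V, the device is in the triode region.
I_D = k_p [V_ov · V_SD − ½ V_SD²] = 7.8 × [2.52 × 1.05 − 0.5 × 1.05²] = 16.3 mA.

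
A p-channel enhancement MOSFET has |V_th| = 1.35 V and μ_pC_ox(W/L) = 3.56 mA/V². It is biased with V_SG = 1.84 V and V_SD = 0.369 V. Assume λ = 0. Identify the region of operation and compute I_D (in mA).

Triode; I_D = 0.401 mA

V_ov = V_SG − |V_th| = 1.84 − 1.35 = 0.49 V.
Since V_SD = 0.369 V < V_ov = 0.49 V, the device is in the triode region.
I_D = k_p [V_ov · V_SD − ½ V_SD²] = 3.56 × [0.49 × 0.369 − 0.5 × 0.369²] = 0.401 mA.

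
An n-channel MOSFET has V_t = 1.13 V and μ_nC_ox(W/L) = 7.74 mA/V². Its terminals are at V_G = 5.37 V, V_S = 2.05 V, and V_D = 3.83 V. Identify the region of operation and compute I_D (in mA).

Triode; I_D = 17.9 mA

V_GS = V_G − V_S = 5.37 − 2.05 = 3.32 V; V_DS = V_D − V_S = 3.83 − 2.05 = 1.78 V.
V_ov = V_GS − V_t = 3.32 − 1.13 = 2.19 V.
Since V_DS = 1.78 V < V_ov = 2.19 V, the device is in the triode region.
I_D = k_n [V_ov · V_DS − ½ V_DS²] = 7.74 × [2.19 × 1.78 − 0.5 × 1.78²] = 17.9 mA.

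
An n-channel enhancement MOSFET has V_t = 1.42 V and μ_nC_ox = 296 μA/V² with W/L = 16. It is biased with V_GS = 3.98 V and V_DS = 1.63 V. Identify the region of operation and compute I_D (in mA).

k_n = μ_nC_ox · (W/L) = 4.736 mA/V².
V_ov = V_GS − V_t = 3.98 − 1.42 = 2.56 V.
Since V_DS = 1.63 V < V_ov = 2.56 V, the device is in the triode region.
I_D = k_n [V_ov · V_DS − ½ V_DS²] = 4.736 × [2.56 × 1.63 − 0.5 × 1.63²] = 13.5 mA.

Triode; I_D = 13.5 mA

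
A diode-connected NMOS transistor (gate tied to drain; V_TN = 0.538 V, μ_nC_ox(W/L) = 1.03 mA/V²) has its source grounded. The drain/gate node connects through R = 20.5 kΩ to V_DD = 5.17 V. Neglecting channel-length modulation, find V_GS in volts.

With gate tied to drain, V_GS = V_DS ≥ V_GS − V_TN, so the device is in saturation.
KCL at the drain: ½ k_n (V_GS − V_TN)² = (V_DD − V_GS)/R.
Let x = V_GS − 0.538. Then 10.6 x² + x − 4.632 = 0, giving x = 0.617 V (positive root), so V_GS = 1.15 V.
I_D = (V_DD − V_GS)/R = (5.17 − 1.15) / 20.5 = 0.196 mA.

V_GS = 1.15 V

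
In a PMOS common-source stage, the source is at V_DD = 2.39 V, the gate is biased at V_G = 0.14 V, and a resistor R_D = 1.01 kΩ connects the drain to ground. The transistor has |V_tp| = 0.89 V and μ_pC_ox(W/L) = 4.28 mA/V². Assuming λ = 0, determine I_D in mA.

I_D = 1.97 mA

V_SG = V_DD − V_G = 2.39 − 0.14 = 2.25 V, so V_ov = 2.25 − 0.89 = 1.36 V.
Assume saturation: I_D = ½ k_p V_ov² = 0.5 × 4.28 × 1.36² = 3.96 mA, giving V_SD = V_DD − I_D R_D = 2.39 − 3.96 × 1.01 = -1.61 V.
But -1.61 V < V_ov = 1.36 V, so the device is actually in triode.
In triode I_D = k_p[V_ov V_SD − ½ V_SD²] and I_D = (V_DD − V_SD)/R_D. Equating: 2.16 V_SD² − 6.879 V_SD + 2.39 = 0, giving V_SD = 0.397 V (the root below V_ov).
I_D = (2.39 − 0.397) / 1.01 = 1.97 mA.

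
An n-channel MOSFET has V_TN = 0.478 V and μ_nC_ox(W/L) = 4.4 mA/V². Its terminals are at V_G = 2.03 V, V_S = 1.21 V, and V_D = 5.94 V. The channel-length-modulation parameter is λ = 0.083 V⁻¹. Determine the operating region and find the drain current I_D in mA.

V_GS = V_G − V_S = 2.03 − 1.21 = 0.82 V; V_DS = V_D − V_S = 5.94 − 1.21 = 4.73 V.
V_ov = V_GS − V_TN = 0.82 − 0.478 = 0.342 V.
Since V_DS = 4.73 V ≥ V_ov = 0.342 V, the device is in saturation.
I_D = ½ k_n V_ov² (1 + λ V_DS) = 0.5 × 4.4 × 0.342² × (1 + 0.083 × 4.73) = 0.358 mA.

Saturation; I_D = 0.358 mA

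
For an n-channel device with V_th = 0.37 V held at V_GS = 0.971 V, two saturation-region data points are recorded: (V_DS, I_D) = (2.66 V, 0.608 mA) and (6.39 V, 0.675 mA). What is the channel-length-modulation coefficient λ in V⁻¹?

λ = 0.0321 V⁻¹

With V_GS fixed, I_D ∝ (1 + λ V_DS) in saturation, so I_D2/I_D1 = (1 + λ V_DS2)/(1 + λ V_DS1).
0.675/0.608 = 1.11 = (1 + 6.39 λ)/(1 + 2.66 λ).
Solving: λ (I_D1 V_DS2 − I_D2 V_DS1) = I_D2 − I_D1, so λ = (0.675 − 0.608) / (0.608 × 6.39 − 0.675 × 2.66) = 0.067 / 2.09 = 0.0321 V⁻¹.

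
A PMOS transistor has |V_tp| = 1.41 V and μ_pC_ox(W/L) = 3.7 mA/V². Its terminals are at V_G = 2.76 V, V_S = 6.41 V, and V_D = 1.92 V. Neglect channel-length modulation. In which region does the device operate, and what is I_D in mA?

Saturation; I_D = 9.28 mA

V_SG = V_S − V_G = 6.41 − 2.76 = 3.65 V; V_SD = V_S − V_D = 6.41 − 1.92 = 4.49 V.
V_ov = V_SG − |V_tp| = 3.65 − 1.41 = 2.24 V.
Since V_SD = 4.49 V ≥ V_ov = 2.24 V, the device is in saturation.
I_D = ½ k_p V_ov² = 0.5 × 3.7 × 2.24² = 9.28 mA.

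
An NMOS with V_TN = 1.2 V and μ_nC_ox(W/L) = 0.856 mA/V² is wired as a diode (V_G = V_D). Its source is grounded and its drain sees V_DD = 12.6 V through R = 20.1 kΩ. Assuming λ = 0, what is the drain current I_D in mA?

I_D = 0.513 mA

With gate tied to drain, V_GS = V_DS ≥ V_GS − V_TN, so the device is in saturation.
KCL at the drain: ½ k_n (V_GS − V_TN)² = (V_DD − V_GS)/R.
Let x = V_GS − 1.2. Then 8.6 x² + x − 11.4 = 0, giving x = 1.09 V (positive root), so V_GS = 2.29 V.
I_D = (V_DD − V_GS)/R = (12.6 − 2.29) / 20.1 = 0.513 mA.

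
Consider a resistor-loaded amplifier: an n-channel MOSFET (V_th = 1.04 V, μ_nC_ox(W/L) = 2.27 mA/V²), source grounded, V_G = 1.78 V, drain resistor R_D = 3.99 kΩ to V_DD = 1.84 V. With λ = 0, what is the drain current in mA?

V_GS = V_G = 1.78 V, so V_ov = 1.78 − 1.04 = 0.74 V.
Assume saturation: I_D = ½ k_n V_ov² = 0.5 × 2.27 × 0.74² = 0.622 mA, giving V_DS = V_DD − I_D R_D = 1.84 − 0.622 × 3.99 = -0.64 V.
But -0.64 V < V_ov = 0.74 V, so the device is actually in triode.
In triode I_D = k_n[V_ov V_DS − ½ V_DS²] and I_D = (V_DD − V_DS)/R_D. Equating: 4.53 V_DS² − 7.702 V_DS + 1.84 = 0, giving V_DS = 0.287 V (the root below V_ov).
I_D = (1.84 − 0.287) / 3.99 = 0.389 mA.

I_D = 0.389 mA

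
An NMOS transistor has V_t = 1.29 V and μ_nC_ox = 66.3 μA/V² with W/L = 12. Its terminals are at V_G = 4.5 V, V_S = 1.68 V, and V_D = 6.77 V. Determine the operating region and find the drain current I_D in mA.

Saturation; I_D = 0.931 mA

V_GS = V_G − V_S = 4.5 − 1.68 = 2.82 V; V_DS = V_D − V_S = 6.77 − 1.68 = 5.09 V.
k_n = μ_nC_ox · (W/L) = 0.7956 mA/V².
V_ov = V_GS − V_t = 2.82 − 1.29 = 1.53 V.
Since V_DS = 5.09 V ≥ V_ov = 1.53 V, the device is in saturation.
I_D = ½ k_n V_ov² = 0.5 × 0.7956 × 1.53² = 0.931 mA.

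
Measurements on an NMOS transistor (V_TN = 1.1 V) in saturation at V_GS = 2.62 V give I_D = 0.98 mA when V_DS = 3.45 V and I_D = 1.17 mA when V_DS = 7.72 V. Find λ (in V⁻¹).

With V_GS fixed, I_D ∝ (1 + λ V_DS) in saturation, so I_D2/I_D1 = (1 + λ V_DS2)/(1 + λ V_DS1).
1.17/0.98 = 1.194 = (1 + 7.72 λ)/(1 + 3.45 λ).
Solving: λ (I_D1 V_DS2 − I_D2 V_DS1) = I_D2 − I_D1, so λ = (1.17 − 0.98) / (0.98 × 7.72 − 1.17 × 3.45) = 0.19 / 3.53 = 0.0538 V⁻¹.

λ = 0.0538 V⁻¹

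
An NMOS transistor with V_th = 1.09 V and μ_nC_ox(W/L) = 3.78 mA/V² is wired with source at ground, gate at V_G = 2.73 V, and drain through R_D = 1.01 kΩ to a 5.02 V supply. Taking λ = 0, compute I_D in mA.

V_GS = V_G = 2.73 V, so V_ov = 2.73 − 1.09 = 1.64 V.
Assume saturation: I_D = ½ k_n V_ov² = 0.5 × 3.78 × 1.64² = 5.08 mA, giving V_DS = V_DD − I_D R_D = 5.02 − 5.08 × 1.01 = -0.114 V.
But -0.114 V < V_ov = 1.64 V, so the device is actually in triode.
In triode I_D = k_n[V_ov V_DS − ½ V_DS²] and I_D = (V_DD − V_DS)/R_D. Equating: 1.91 V_DS² − 7.261 V_DS + 5.02 = 0, giving V_DS = 0.908 V (the root below V_ov).
I_D = (5.02 − 0.908) / 1.01 = 4.07 mA.

I_D = 4.07 mA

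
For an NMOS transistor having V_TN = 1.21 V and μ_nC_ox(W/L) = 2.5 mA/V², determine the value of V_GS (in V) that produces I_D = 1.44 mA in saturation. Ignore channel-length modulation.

V_GS = 2.28 V

In saturation I_D = ½ k_n (V_GS − V_TN)², so V_GS − V_TN = √(2 I_D / k_n) = √(2 × 1.44 / 2.5) = 1.07 V.
V_GS = 1.21 + 1.07 = 2.28 V.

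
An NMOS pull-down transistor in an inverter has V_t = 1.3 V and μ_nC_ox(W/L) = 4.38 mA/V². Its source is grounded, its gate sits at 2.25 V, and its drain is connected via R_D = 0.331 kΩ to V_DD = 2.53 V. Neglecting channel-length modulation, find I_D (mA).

V_GS = V_G = 2.25 V, so V_ov = 2.25 − 1.3 = 0.95 V.
Assume saturation: I_D = ½ k_n V_ov² = 0.5 × 4.38 × 0.95² = 1.98 mA, giving V_DS = V_DD − I_D R_D = 2.53 − 1.98 × 0.331 = 1.88 V.
V_DS = 1.88 V ≥ V_ov = 0.95 V, confirming saturation.

I_D = 1.98 mA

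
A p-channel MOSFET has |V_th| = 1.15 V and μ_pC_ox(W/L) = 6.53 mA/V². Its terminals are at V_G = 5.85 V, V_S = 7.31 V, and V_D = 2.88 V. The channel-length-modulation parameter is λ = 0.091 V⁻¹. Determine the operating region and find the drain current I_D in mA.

V_SG = V_S − V_G = 7.31 − 5.85 = 1.46 V; V_SD = V_S − V_D = 7.31 − 2.88 = 4.43 V.
V_ov = V_SG − |V_th| = 1.46 − 1.15 = 0.31 V.
Since V_SD = 4.43 V ≥ V_ov = 0.31 V, the device is in saturation.
I_D = ½ k_p V_ov² (1 + λ V_SD) = 0.5 × 6.53 × 0.31² × (1 + 0.091 × 4.43) = 0.44 mA.

Saturation; I_D = 0.440 mA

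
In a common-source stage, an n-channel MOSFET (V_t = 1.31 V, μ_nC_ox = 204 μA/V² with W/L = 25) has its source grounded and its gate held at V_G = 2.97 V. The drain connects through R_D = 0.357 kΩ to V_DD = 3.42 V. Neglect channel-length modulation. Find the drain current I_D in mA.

I_D = 6.36 mA

V_GS = V_G = 2.97 V, so V_ov = 2.97 − 1.31 = 1.66 V.
k_n = μ_nC_ox · (W/L) = 5.1 mA/V².
Assume saturation: I_D = ½ k_n V_ov² = 0.5 × 5.1 × 1.66² = 7.03 mA, giving V_DS = V_DD − I_D R_D = 3.42 − 7.03 × 0.357 = 0.911 V.
But 0.911 V < V_ov = 1.66 V, so the device is actually in triode.
In triode I_D = k_n[V_ov V_DS − ½ V_DS²] and I_D = (V_DD − V_DS)/R_D. Equating: 0.91 V_DS² − 4.022 V_DS + 3.42 = 0, giving V_DS = 1.15 V (the root below V_ov).
I_D = (3.42 − 1.15) / 0.357 = 6.36 mA.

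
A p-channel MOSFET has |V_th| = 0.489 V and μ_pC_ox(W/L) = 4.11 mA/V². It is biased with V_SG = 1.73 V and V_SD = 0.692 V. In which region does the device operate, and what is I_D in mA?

V_ov = V_SG − |V_th| = 1.73 − 0.489 = 1.24 V.
Since V_SD = 0.692 V < V_ov = 1.24 V, the device is in the triode region.
I_D = k_p [V_ov · V_SD − ½ V_SD²] = 4.11 × [1.24 × 0.692 − 0.5 × 0.692²] = 2.55 mA.

Triode; I_D = 2.55 mA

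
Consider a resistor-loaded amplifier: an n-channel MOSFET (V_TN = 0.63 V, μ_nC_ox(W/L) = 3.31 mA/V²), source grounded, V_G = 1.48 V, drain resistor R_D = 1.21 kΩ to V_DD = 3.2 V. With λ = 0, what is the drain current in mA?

V_GS = V_G = 1.48 V, so V_ov = 1.48 − 0.63 = 0.85 V.
Assume saturation: I_D = ½ k_n V_ov² = 0.5 × 3.31 × 0.85² = 1.2 mA, giving V_DS = V_DD − I_D R_D = 3.2 − 1.2 × 1.21 = 1.75 V.
V_DS = 1.75 V ≥ V_ov = 0.85 V, confirming saturation.

I_D = 1.20 mA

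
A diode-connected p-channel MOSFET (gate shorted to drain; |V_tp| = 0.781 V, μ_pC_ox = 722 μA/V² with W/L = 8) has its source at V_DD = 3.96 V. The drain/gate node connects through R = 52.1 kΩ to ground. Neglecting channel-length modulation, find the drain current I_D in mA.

With gate tied to drain, V_SG = V_SD ≥ V_SG − |V_tp|, so the device is in saturation.
k_p = μ_pC_ox · (W/L) = 5.776 mA/V².
KCL at the drain: ½ k_p (V_SG − |V_tp|)² = (V_DD − V_SG)/R.
Let x = V_SG − 0.781. Then 150 x² + x − 3.179 = 0, giving x = 0.142 V (positive root), so V_SG = 0.923 V.
I_D = (V_DD − V_SG)/R = (3.96 − 0.923) / 52.1 = 0.0583 mA.

I_D = 0.0583 mA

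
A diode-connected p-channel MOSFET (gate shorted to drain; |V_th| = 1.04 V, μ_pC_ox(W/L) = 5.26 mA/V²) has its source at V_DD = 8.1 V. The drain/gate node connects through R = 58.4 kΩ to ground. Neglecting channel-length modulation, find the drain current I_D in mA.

I_D = 0.117 mA

With gate tied to drain, V_SG = V_SD ≥ V_SG − |V_th|, so the device is in saturation.
KCL at the drain: ½ k_p (V_SG − |V_th|)² = (V_DD − V_SG)/R.
Let x = V_SG − 1.04. Then 154 x² + x − 7.06 = 0, giving x = 0.211 V (positive root), so V_SG = 1.25 V.
I_D = (V_DD − V_SG)/R = (8.1 − 1.25) / 58.4 = 0.117 mA.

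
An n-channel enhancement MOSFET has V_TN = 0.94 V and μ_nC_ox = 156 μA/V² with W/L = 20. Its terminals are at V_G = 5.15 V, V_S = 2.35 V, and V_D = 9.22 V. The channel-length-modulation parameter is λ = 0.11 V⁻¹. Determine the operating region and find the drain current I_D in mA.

V_GS = V_G − V_S = 5.15 − 2.35 = 2.8 V; V_DS = V_D − V_S = 9.22 − 2.35 = 6.87 V.
k_n = μ_nC_ox · (W/L) = 3.12 mA/V².
V_ov = V_GS − V_TN = 2.8 − 0.94 = 1.86 V.
Since V_DS = 6.87 V ≥ V_ov = 1.86 V, the device is in saturation.
I_D = ½ k_n V_ov² (1 + λ V_DS) = 0.5 × 3.12 × 1.86² × (1 + 0.11 × 6.87) = 9.48 mA.

Saturation; I_D = 9.48 mA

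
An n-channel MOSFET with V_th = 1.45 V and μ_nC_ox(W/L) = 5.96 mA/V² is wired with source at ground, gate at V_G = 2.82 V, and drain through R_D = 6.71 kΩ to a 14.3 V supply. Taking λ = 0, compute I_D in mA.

I_D = 2.09 mA

V_GS = V_G = 2.82 V, so V_ov = 2.82 − 1.45 = 1.37 V.
Assume saturation: I_D = ½ k_n V_ov² = 0.5 × 5.96 × 1.37² = 5.59 mA, giving V_DS = V_DD − I_D R_D = 14.3 − 5.59 × 6.71 = -23.2 V.
But -23.2 V < V_ov = 1.37 V, so the device is actually in triode.
In triode I_D = k_n[V_ov V_DS − ½ V_DS²] and I_D = (V_DD − V_DS)/R_D. Equating: 20 V_DS² − 55.79 V_DS + 14.3 = 0, giving V_DS = 0.286 V (the root below V_ov).
I_D = (14.3 − 0.286) / 6.71 = 2.09 mA.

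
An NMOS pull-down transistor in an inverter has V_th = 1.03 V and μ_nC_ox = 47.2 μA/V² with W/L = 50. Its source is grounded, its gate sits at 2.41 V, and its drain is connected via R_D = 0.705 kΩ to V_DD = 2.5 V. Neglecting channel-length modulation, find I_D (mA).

I_D = 2.10 mA

V_GS = V_G = 2.41 V, so V_ov = 2.41 − 1.03 = 1.38 V.
k_n = μ_nC_ox · (W/L) = 2.36 mA/V².
Assume saturation: I_D = ½ k_n V_ov² = 0.5 × 2.36 × 1.38² = 2.25 mA, giving V_DS = V_DD − I_D R_D = 2.5 − 2.25 × 0.705 = 0.916 V.
But 0.916 V < V_ov = 1.38 V, so the device is actually in triode.
In triode I_D = k_n[V_ov V_DS − ½ V_DS²] and I_D = (V_DD − V_DS)/R_D. Equating: 0.832 V_DS² − 3.296 V_DS + 2.5 = 0, giving V_DS = 1.02 V (the root below V_ov).
I_D = (2.5 − 1.02) / 0.705 = 2.1 mA.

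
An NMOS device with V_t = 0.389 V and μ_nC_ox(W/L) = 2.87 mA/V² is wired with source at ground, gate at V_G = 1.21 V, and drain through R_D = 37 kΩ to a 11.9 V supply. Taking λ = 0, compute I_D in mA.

V_GS = V_G = 1.21 V, so V_ov = 1.21 − 0.389 = 0.821 V.
Assume saturation: I_D = ½ k_n V_ov² = 0.5 × 2.87 × 0.821² = 0.967 mA, giving V_DS = V_DD − I_D R_D = 11.9 − 0.967 × 37 = -23.9 V.
But -23.9 V < V_ov = 0.821 V, so the device is actually in triode.
In triode I_D = k_n[V_ov V_DS − ½ V_DS²] and I_D = (V_DD − V_DS)/R_D. Equating: 53.1 V_DS² − 88.18 V_DS + 11.9 = 0, giving V_DS = 0.148 V (the root below V_ov).
I_D = (11.9 − 0.148) / 37 = 0.318 mA.

I_D = 0.318 mA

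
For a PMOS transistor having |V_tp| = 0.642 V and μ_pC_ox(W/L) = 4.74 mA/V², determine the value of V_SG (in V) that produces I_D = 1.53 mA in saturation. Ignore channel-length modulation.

In saturation I_D = ½ k_p (V_SG − |V_tp|)², so V_SG − |V_tp| = √(2 I_D / k_p) = √(2 × 1.53 / 4.74) = 0.803 V.
V_SG = 0.642 + 0.803 = 1.45 V.

V_SG = 1.45 V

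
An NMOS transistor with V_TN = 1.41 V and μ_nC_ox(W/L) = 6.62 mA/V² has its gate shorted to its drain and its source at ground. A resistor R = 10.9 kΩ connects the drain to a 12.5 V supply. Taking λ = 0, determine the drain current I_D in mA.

With gate tied to drain, V_GS = V_DS ≥ V_GS − V_TN, so the device is in saturation.
KCL at the drain: ½ k_n (V_GS − V_TN)² = (V_DD − V_GS)/R.
Let x = V_GS − 1.41. Then 36.1 x² + x − 11.09 = 0, giving x = 0.541 V (positive root), so V_GS = 1.95 V.
I_D = (V_DD − V_GS)/R = (12.5 − 1.95) / 10.9 = 0.968 mA.

I_D = 0.968 mA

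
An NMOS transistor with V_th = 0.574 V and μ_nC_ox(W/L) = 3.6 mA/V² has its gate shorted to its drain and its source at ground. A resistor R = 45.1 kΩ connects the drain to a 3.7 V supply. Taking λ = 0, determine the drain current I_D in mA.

I_D = 0.0651 mA

With gate tied to drain, V_GS = V_DS ≥ V_GS − V_th, so the device is in saturation.
KCL at the drain: ½ k_n (V_GS − V_th)² = (V_DD − V_GS)/R.
Let x = V_GS − 0.574. Then 81.2 x² + x − 3.126 = 0, giving x = 0.19 V (positive root), so V_GS = 0.764 V.
I_D = (V_DD − V_GS)/R = (3.7 − 0.764) / 45.1 = 0.0651 mA.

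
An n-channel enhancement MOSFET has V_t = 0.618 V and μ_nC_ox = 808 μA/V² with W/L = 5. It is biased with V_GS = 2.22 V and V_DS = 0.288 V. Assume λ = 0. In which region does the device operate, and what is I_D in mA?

k_n = μ_nC_ox · (W/L) = 4.04 mA/V².
V_ov = V_GS − V_t = 2.22 − 0.618 = 1.6 V.
Since V_DS = 0.288 V < V_ov = 1.6 V, the device is in the triode region.
I_D = k_n [V_ov · V_DS − ½ V_DS²] = 4.04 × [1.6 × 0.288 − 0.5 × 0.288²] = 1.7 mA.

Triode; I_D = 1.70 mA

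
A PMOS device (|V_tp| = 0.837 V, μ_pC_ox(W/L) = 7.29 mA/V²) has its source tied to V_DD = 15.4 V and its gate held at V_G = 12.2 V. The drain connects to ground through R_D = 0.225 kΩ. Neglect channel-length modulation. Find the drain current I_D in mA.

V_SG = V_DD − V_G = 15.4 − 12.2 = 3.2 V, so V_ov = 3.2 − 0.837 = 2.36 V.
Assume saturation: I_D = ½ k_p V_ov² = 0.5 × 7.29 × 2.36² = 20.4 mA, giving V_SD = V_DD − I_D R_D = 15.4 − 20.4 × 0.225 = 10.8 V.
V_SD = 10.8 V ≥ V_ov = 2.36 V, confirming saturation.

I_D = 20.4 mA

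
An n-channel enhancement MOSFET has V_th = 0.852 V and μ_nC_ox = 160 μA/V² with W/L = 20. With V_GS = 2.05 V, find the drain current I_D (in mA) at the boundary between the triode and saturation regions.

I_D = 2.30 mA

At the boundary V_DS = V_ov = V_GS − V_th = 2.05 − 0.852 = 1.2 V.
k_n = μ_nC_ox · (W/L) = 3.2 mA/V².
I_D = ½ k_n V_ov² = 0.5 × 3.2 × 1.2² = 2.3 mA.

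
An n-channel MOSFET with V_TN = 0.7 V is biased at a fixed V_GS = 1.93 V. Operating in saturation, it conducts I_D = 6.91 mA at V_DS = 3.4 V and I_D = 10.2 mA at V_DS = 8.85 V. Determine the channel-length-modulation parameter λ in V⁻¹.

With V_GS fixed, I_D ∝ (1 + λ V_DS) in saturation, so I_D2/I_D1 = (1 + λ V_DS2)/(1 + λ V_DS1).
10.2/6.91 = 1.476 = (1 + 8.85 λ)/(1 + 3.4 λ).
Solving: λ (I_D1 V_DS2 − I_D2 V_DS1) = I_D2 − I_D1, so λ = (10.2 − 6.91) / (6.91 × 8.85 − 10.2 × 3.4) = 3.29 / 26.5 = 0.124 V⁻¹.

λ = 0.124 V⁻¹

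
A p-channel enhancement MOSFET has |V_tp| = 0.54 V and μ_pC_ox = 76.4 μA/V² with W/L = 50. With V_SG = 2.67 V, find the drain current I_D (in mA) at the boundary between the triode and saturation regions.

I_D = 8.67 mA

At the boundary V_SD = V_ov = V_SG − |V_tp| = 2.67 − 0.54 = 2.13 V.
k_p = μ_pC_ox · (W/L) = 3.82 mA/V².
I_D = ½ k_p V_ov² = 0.5 × 3.82 × 2.13² = 8.67 mA.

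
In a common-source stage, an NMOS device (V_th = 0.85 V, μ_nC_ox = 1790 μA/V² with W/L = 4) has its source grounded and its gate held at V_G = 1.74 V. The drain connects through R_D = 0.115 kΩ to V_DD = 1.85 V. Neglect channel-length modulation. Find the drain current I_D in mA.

V_GS = V_G = 1.74 V, so V_ov = 1.74 − 0.85 = 0.89 V.
k_n = μ_nC_ox · (W/L) = 7.16 mA/V².
Assume saturation: I_D = ½ k_n V_ov² = 0.5 × 7.16 × 0.89² = 2.84 mA, giving V_DS = V_DD − I_D R_D = 1.85 − 2.84 × 0.115 = 1.52 V.
V_DS = 1.52 V ≥ V_ov = 0.89 V, confirming saturation.

I_D = 2.84 mA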